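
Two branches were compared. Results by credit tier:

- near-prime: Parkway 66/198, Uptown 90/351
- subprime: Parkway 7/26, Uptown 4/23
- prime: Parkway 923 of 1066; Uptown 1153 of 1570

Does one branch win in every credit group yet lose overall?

No

Near-prime: Parkway 66/198 = 33.3%, Uptown 90/351 = 25.6% → Parkway
Subprime: Parkway 7/26 = 26.9%, Uptown 4/23 = 17.4% → Parkway
Prime: Parkway 923/1066 = 86.6%, Uptown 1153/1570 = 73.4% → Parkway
Overall: Parkway 996/1290 = 77.2%, Uptown 1247/1944 = 64.1% → Parkway
Parkway wins overall and in every credit group — no reversal.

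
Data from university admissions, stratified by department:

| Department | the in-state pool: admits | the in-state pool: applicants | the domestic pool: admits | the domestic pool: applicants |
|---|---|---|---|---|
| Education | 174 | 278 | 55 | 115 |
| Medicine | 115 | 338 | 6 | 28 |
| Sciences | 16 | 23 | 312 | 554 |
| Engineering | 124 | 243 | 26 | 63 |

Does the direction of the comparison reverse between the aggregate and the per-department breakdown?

Yes

Education: the in-state pool 174/278 = 62.6%, the domestic pool 55/115 = 47.8% → the in-state pool
Medicine: the in-state pool 115/338 = 34.0%, the domestic pool 6/28 = 21.4% → the in-state pool
Sciences: the in-state pool 16/23 = 69.6%, the domestic pool 312/554 = 56.3% → the in-state pool
Engineering: the in-state pool 124/243 = 51.0%, the domestic pool 26/63 = 41.3% → the in-state pool
Overall: the in-state pool 429/882 = 48.6%, the domestic pool 399/760 = 52.5% → the domestic pool
The in-state pool wins each department group but the domestic pool wins overall — the comparison reverses. The in-state pool's applicants skew toward Medicine, which has a lower base rate.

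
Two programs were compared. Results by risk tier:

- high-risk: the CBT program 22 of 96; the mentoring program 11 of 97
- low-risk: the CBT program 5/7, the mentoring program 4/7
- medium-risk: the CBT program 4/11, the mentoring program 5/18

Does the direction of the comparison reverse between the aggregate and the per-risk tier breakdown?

No

High-risk: the CBT program 22/96 = 22.9%, the mentoring program 11/97 = 11.3% → the CBT program
Low-risk: the CBT program 5/7 = 71.4%, the mentoring program 4/7 = 57.1% → the CBT program
Medium-risk: the CBT program 4/11 = 36.4%, the mentoring program 5/18 = 27.8% → the CBT program
Overall: the CBT program 31/114 = 27.2%, the mentoring program 20/122 = 16.4% → the CBT program
The CBT program wins overall and in every risk group — no reversal.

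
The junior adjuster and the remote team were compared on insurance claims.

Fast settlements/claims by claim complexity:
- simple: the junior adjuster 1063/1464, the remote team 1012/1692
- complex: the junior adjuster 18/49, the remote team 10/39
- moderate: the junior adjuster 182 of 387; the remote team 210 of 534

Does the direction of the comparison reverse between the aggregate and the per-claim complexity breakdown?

Simple: the junior adjuster 1063/1464 = 72.6%, the remote team 1012/1692 = 59.8% → the junior adjuster
Complex: the junior adjuster 18/49 = 36.7%, the remote team 10/39 = 25.6% → the junior adjuster
Moderate: the junior adjuster 182/387 = 47.0%, the remote team 210/534 = 39.3% → the junior adjuster
Overall: the junior adjuster 1263/1900 = 66.5%, the remote team 1232/2265 = 54.4% → the junior adjuster
The junior adjuster wins overall and in every claim group — no reversal.

No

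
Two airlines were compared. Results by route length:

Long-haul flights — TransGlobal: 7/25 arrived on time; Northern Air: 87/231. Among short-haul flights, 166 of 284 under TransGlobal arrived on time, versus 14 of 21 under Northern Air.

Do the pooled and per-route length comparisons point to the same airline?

Long-haul: TransGlobal 7/25 = 28.0%, Northern Air 87/231 = 37.7% → Northern Air
Short-haul: TransGlobal 166/284 = 58.5%, Northern Air 14/21 = 66.7% → Northern Air
Overall: TransGlobal 173/309 = 56.0%, Northern Air 101/252 = 40.1% → TransGlobal
Northern Air wins each route group but TransGlobal wins overall — the comparison reverses. Northern Air's flights skew toward long-haul, which has a lower base rate.

No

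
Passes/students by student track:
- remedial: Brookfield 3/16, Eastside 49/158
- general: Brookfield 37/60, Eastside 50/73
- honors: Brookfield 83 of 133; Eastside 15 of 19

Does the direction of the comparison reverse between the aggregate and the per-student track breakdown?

Remedial: Brookfield 3/16 = 18.8%, Eastside 49/158 = 31.0% → Eastside
General: Brookfield 37/60 = 61.7%, Eastside 50/73 = 68.5% → Eastside
Honors: Brookfield 83/133 = 62.4%, Eastside 15/19 = 78.9% → Eastside
Overall: Brookfield 123/209 = 58.9%, Eastside 114/250 = 45.6% → Brookfield
Eastside wins each student group but Brookfield wins overall — the comparison reverses. Eastside's students skew toward remedial, which has a lower base rate.

Yes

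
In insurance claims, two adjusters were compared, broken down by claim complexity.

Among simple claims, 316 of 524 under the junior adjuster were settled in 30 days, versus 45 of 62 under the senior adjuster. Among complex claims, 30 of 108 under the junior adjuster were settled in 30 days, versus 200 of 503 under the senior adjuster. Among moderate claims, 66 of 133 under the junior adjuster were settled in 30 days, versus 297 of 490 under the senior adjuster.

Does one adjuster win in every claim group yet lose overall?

Yes

Simple: the junior adjuster 316/524 = 60.3%, the senior adjuster 45/62 = 72.6% → the senior adjuster
Complex: the junior adjuster 30/108 = 27.8%, the senior adjuster 200/503 = 39.8% → the senior adjuster
Moderate: the junior adjuster 66/133 = 49.6%, the senior adjuster 297/490 = 60.6% → the senior adjuster
Overall: the junior adjuster 412/765 = 53.9%, the senior adjuster 542/1055 = 51.4% → the junior adjuster
The senior adjuster wins each claim group but the junior adjuster wins overall — the comparison reverses. The senior adjuster's claims skew toward complex, which has a lower base rate.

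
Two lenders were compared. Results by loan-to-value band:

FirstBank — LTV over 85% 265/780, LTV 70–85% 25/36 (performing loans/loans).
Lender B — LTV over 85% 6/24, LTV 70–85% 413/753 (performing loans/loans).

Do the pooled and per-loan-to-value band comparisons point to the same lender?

LTV over 85%: FirstBank 265/780 = 34.0%, Lender B 6/24 = 25.0% → FirstBank
LTV 70–85%: FirstBank 25/36 = 69.4%, Lender B 413/753 = 54.8% → FirstBank
Overall: FirstBank 290/816 = 35.5%, Lender B 419/777 = 53.9% → Lender B
FirstBank wins each loan-to-value group but Lender B wins overall — the comparison reverses. FirstBank's loans skew toward LTV over 85%, which has a lower base rate.

No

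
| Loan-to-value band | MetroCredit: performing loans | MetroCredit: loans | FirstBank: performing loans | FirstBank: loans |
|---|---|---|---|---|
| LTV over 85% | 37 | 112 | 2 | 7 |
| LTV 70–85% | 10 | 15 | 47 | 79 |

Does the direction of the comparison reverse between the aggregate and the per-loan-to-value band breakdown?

Yes

LTV over 85%: MetroCredit 37/112 = 33.0%, FirstBank 2/7 = 28.6% → MetroCredit
LTV 70–85%: MetroCredit 10/15 = 66.7%, FirstBank 47/79 = 59.5% → MetroCredit
Overall: MetroCredit 47/127 = 37.0%, FirstBank 49/86 = 57.0% → FirstBank
MetroCredit wins each loan-to-value group but FirstBank wins overall — the comparison reverses. MetroCredit's loans skew toward LTV over 85%, which has a lower base rate.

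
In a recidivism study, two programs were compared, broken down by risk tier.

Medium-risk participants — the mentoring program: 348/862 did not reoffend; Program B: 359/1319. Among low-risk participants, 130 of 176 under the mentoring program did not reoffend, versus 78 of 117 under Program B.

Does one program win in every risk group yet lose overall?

No

Medium-risk: the mentoring program 348/862 = 40.4%, Program B 359/1319 = 27.2% → the mentoring program
Low-risk: the mentoring program 130/176 = 73.9%, Program B 78/117 = 66.7% → the mentoring program
Overall: the mentoring program 478/1038 = 46.1%, Program B 437/1436 = 30.4% → the mentoring program
The mentoring program wins overall and in every risk group — no reversal.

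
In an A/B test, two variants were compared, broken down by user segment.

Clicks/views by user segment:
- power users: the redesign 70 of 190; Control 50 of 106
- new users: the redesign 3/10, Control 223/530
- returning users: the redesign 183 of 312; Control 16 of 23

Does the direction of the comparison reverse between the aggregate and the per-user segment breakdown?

Yes

Power users: the redesign 70/190 = 36.8%, Control 50/106 = 47.2% → Control
New users: the redesign 3/10 = 30.0%, Control 223/530 = 42.1% → Control
Returning users: the redesign 183/312 = 58.7%, Control 16/23 = 69.6% → Control
Overall: the redesign 256/512 = 50.0%, Control 289/659 = 43.9% → the redesign
Control wins each user group but the redesign wins overall — the comparison reverses. Control's views skew toward new users, which has a lower base rate.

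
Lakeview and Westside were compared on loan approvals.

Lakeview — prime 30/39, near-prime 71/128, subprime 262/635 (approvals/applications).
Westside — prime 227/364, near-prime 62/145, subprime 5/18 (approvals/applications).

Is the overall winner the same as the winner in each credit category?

No

Prime: Lakeview 30/39 = 76.9%, Westside 227/364 = 62.4% → Lakeview
Near-prime: Lakeview 71/128 = 55.5%, Westside 62/145 = 42.8% → Lakeview
Subprime: Lakeview 262/635 = 41.3%, Westside 5/18 = 27.8% → Lakeview
Overall: Lakeview 363/802 = 45.3%, Westside 294/527 = 55.8% → Westside
Lakeview wins each credit group but Westside wins overall — the comparison reverses. Lakeview's applications skew toward subprime, which has a lower base rate.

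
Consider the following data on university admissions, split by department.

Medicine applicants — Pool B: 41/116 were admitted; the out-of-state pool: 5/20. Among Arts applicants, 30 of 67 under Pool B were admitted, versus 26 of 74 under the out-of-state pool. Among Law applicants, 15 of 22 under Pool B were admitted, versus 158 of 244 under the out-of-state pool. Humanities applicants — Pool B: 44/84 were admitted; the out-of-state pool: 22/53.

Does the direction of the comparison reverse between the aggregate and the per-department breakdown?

Yes

Medicine: Pool B 41/116 = 35.3%, the out-of-state pool 5/20 = 25.0% → Pool B
Arts: Pool B 30/67 = 44.8%, the out-of-state pool 26/74 = 35.1% → Pool B
Law: Pool B 15/22 = 68.2%, the out-of-state pool 158/244 = 64.8% → Pool B
Humanities: Pool B 44/84 = 52.4%, the out-of-state pool 22/53 = 41.5% → Pool B
Overall: Pool B 130/289 = 45.0%, the out-of-state pool 211/391 = 54.0% → the out-of-state pool
Pool B wins each department group but the out-of-state pool wins overall — the comparison reverses. Pool B's applicants skew toward Medicine, which has a lower base rate.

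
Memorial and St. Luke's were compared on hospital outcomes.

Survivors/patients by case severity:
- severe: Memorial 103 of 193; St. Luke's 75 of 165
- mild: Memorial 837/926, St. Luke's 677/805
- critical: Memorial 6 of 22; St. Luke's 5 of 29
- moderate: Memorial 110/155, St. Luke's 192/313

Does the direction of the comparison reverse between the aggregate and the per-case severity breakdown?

Severe: Memorial 103/193 = 53.4%, St. Luke's 75/165 = 45.5% → Memorial
Mild: Memorial 837/926 = 90.4%, St. Luke's 677/805 = 84.1% → Memorial
Critical: Memorial 6/22 = 27.3%, St. Luke's 5/29 = 17.2% → Memorial
Moderate: Memorial 110/155 = 71.0%, St. Luke's 192/313 = 61.3% → Memorial
Overall: Memorial 1056/1296 = 81.5%, St. Luke's 949/1312 = 72.3% → Memorial
Memorial wins overall and in every case group — no reversal.

No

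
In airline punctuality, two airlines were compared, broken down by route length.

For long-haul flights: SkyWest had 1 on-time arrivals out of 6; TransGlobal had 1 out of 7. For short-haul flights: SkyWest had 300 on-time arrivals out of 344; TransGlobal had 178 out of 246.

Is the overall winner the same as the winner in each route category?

Long-haul: SkyWest 1/6 = 16.7%, TransGlobal 1/7 = 14.3% → SkyWest
Short-haul: SkyWest 300/344 = 87.2%, TransGlobal 178/246 = 72.4% → SkyWest
Overall: SkyWest 301/350 = 86.0%, TransGlobal 179/253 = 70.8% → SkyWest
SkyWest wins overall and in every route group — no reversal.

Yes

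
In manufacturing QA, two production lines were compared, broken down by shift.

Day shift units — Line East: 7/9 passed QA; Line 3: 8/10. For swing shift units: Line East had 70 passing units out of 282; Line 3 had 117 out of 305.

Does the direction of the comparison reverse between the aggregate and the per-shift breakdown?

Day shift: Line East 7/9 = 77.8%, Line 3 8/10 = 80.0% → Line 3
Swing shift: Line East 70/282 = 24.8%, Line 3 117/305 = 38.4% → Line 3
Overall: Line East 77/291 = 26.5%, Line 3 125/315 = 39.7% → Line 3
Line 3 wins overall and in every shift group — no reversal.

No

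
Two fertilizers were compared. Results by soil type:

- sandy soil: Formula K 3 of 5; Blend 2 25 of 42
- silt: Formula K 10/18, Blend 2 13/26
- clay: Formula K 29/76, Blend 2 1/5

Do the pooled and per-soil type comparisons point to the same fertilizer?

Sandy soil: Formula K 3/5 = 60.0%, Blend 2 25/42 = 59.5% → Formula K
Silt: Formula K 10/18 = 55.6%, Blend 2 13/26 = 50.0% → Formula K
Clay: Formula K 29/76 = 38.2%, Blend 2 1/5 = 20.0% → Formula K
Overall: Formula K 42/99 = 42.4%, Blend 2 39/73 = 53.4% → Blend 2
Formula K wins each soil group but Blend 2 wins overall — the comparison reverses. Formula K's plots skew toward clay, which has a lower base rate.

No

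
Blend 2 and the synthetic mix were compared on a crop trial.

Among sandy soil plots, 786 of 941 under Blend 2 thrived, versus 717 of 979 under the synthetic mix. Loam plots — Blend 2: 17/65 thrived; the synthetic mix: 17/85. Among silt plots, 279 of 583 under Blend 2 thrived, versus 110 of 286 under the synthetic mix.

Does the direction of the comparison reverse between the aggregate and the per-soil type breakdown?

No

Sandy soil: Blend 2 786/941 = 83.5%, the synthetic mix 717/979 = 73.2% → Blend 2
Loam: Blend 2 17/65 = 26.2%, the synthetic mix 17/85 = 20.0% → Blend 2
Silt: Blend 2 279/583 = 47.9%, the synthetic mix 110/286 = 38.5% → Blend 2
Overall: Blend 2 1082/1589 = 68.1%, the synthetic mix 844/1350 = 62.5% → Blend 2
Blend 2 wins overall and in every soil group — no reversal.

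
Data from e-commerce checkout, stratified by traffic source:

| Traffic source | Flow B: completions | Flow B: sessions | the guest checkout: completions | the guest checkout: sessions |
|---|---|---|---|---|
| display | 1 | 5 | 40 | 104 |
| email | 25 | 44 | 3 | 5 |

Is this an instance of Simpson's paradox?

Yes

Display: Flow B 1/5 = 20.0%, the guest checkout 40/104 = 38.5% → the guest checkout
Email: Flow B 25/44 = 56.8%, the guest checkout 3/5 = 60.0% → the guest checkout
Overall: Flow B 26/49 = 53.1%, the guest checkout 43/109 = 39.4% → Flow B
The guest checkout wins each traffic group but Flow B wins overall — the comparison reverses. The guest checkout's sessions skew toward display, which has a lower base rate.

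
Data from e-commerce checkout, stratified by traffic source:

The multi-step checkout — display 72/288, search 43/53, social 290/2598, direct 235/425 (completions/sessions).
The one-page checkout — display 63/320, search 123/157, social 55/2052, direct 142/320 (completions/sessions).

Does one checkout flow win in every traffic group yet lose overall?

No

Display: the multi-step checkout 72/288 = 25.0%, the one-page checkout 63/320 = 19.7% → the multi-step checkout
Search: the multi-step checkout 43/53 = 81.1%, the one-page checkout 123/157 = 78.3% → the multi-step checkout
Social: the multi-step checkout 290/2598 = 11.2%, the one-page checkout 55/2052 = 2.7% → the multi-step checkout
Direct: the multi-step checkout 235/425 = 55.3%, the one-page checkout 142/320 = 44.4% → the multi-step checkout
Overall: the multi-step checkout 640/3364 = 19.0%, the one-page checkout 383/2849 = 13.4% → the multi-step checkout
The multi-step checkout wins overall and in every traffic group — no reversal.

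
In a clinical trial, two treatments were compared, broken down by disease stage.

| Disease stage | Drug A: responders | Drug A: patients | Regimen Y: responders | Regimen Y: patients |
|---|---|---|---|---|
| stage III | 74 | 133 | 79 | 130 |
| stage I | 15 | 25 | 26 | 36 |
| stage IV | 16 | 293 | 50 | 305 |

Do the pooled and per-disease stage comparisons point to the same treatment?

Stage III: Drug A 74/133 = 55.6%, Regimen Y 79/130 = 60.8% → Regimen Y
Stage I: Drug A 15/25 = 60.0%, Regimen Y 26/36 = 72.2% → Regimen Y
Stage IV: Drug A 16/293 = 5.5%, Regimen Y 50/305 = 16.4% → Regimen Y
Overall: Drug A 105/451 = 23.3%, Regimen Y 155/471 = 32.9% → Regimen Y
Regimen Y wins overall and in every disease group — no reversal.

Yes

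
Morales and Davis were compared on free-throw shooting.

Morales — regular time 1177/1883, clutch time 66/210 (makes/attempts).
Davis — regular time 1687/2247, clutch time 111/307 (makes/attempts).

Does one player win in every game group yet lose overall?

No

Regular time: Morales 1177/1883 = 62.5%, Davis 1687/2247 = 75.1% → Davis
Clutch time: Morales 66/210 = 31.4%, Davis 111/307 = 36.2% → Davis
Overall: Morales 1243/2093 = 59.4%, Davis 1798/2554 = 70.4% → Davis
Davis wins overall and in every game group — no reversal.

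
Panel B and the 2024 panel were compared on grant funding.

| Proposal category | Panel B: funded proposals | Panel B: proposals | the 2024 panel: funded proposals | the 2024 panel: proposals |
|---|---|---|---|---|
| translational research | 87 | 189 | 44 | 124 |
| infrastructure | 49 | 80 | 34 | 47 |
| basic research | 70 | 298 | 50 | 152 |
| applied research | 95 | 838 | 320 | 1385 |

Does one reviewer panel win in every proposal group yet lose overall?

Translational research: Panel B 87/189 = 46.0%, the 2024 panel 44/124 = 35.5% → Panel B
Infrastructure: Panel B 49/80 = 61.2%, the 2024 panel 34/47 = 72.3% → the 2024 panel
Basic research: Panel B 70/298 = 23.5%, the 2024 panel 50/152 = 32.9% → the 2024 panel
Applied research: Panel B 95/838 = 11.3%, the 2024 panel 320/1385 = 23.1% → the 2024 panel
Overall: Panel B 301/1405 = 21.4%, the 2024 panel 448/1708 = 26.2% → the 2024 panel
Neither sweeps: Panel B wins 1 of 4 groups, the 2024 panel wins 3. The 2024 panel wins overall but not every group — no Simpson reversal.

No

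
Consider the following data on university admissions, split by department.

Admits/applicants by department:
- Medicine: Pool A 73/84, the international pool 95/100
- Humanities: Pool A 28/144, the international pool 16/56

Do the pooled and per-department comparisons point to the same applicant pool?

Yes

Medicine: Pool A 73/84 = 86.9%, the international pool 95/100 = 95.0% → the international pool
Humanities: Pool A 28/144 = 19.4%, the international pool 16/56 = 28.6% → the international pool
Overall: Pool A 101/228 = 44.3%, the international pool 111/156 = 71.2% → the international pool
The international pool wins overall and in every department group — no reversal.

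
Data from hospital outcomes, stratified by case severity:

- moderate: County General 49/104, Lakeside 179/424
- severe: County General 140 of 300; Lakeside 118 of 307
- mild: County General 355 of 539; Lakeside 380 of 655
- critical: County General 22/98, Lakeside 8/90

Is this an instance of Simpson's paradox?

Moderate: County General 49/104 = 47.1%, Lakeside 179/424 = 42.2% → County General
Severe: County General 140/300 = 46.7%, Lakeside 118/307 = 38.4% → County General
Mild: County General 355/539 = 65.9%, Lakeside 380/655 = 58.0% → County General
Critical: County General 22/98 = 22.4%, Lakeside 8/90 = 8.9% → County General
Overall: County General 566/1041 = 54.4%, Lakeside 685/1476 = 46.4% → County General
County General wins overall and in every case group — no reversal.

No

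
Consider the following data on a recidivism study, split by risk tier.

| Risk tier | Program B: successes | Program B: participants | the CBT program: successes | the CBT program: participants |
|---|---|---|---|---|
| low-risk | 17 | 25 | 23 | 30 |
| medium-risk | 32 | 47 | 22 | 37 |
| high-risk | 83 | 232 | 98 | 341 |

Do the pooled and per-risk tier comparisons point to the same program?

No

Low-risk: Program B 17/25 = 68.0%, the CBT program 23/30 = 76.7% → the CBT program
Medium-risk: Program B 32/47 = 68.1%, the CBT program 22/37 = 59.5% → Program B
High-risk: Program B 83/232 = 35.8%, the CBT program 98/341 = 28.7% → Program B
Overall: Program B 132/304 = 43.4%, the CBT program 143/408 = 35.0% → Program B
Neither sweeps: Program B wins 2 of 3 groups, the CBT program wins 1. Program B wins overall but not every group — no Simpson reversal.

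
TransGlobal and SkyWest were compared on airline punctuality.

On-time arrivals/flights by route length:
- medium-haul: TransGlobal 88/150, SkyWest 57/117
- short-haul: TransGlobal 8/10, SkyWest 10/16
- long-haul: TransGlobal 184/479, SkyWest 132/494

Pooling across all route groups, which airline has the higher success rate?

Medium-haul: TransGlobal 88/150 = 58.7%, SkyWest 57/117 = 48.7% → TransGlobal
Short-haul: TransGlobal 8/10 = 80.0%, SkyWest 10/16 = 62.5% → TransGlobal
Long-haul: TransGlobal 184/479 = 38.4%, SkyWest 132/494 = 26.7% → TransGlobal
Overall: TransGlobal 280/639 = 43.8%, SkyWest 199/627 = 31.7% → TransGlobal

TransGlobal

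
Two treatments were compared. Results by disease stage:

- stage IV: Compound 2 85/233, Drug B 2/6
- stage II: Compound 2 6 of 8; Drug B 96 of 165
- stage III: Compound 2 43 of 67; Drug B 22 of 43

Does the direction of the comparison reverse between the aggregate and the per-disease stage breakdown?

Stage IV: Compound 2 85/233 = 36.5%, Drug B 2/6 = 33.3% → Compound 2
Stage II: Compound 2 6/8 = 75.0%, Drug B 96/165 = 58.2% → Compound 2
Stage III: Compound 2 43/67 = 64.2%, Drug B 22/43 = 51.2% → Compound 2
Overall: Compound 2 134/308 = 43.5%, Drug B 120/214 = 56.1% → Drug B
Compound 2 wins each disease group but Drug B wins overall — the comparison reverses. Compound 2's patients skew toward stage IV, which has a lower base rate.

Yes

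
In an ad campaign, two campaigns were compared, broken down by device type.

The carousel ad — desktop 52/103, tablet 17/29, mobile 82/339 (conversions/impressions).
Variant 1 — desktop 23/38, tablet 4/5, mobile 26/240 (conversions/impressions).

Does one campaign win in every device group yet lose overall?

Desktop: the carousel ad 52/103 = 50.5%, Variant 1 23/38 = 60.5% → Variant 1
Tablet: the carousel ad 17/29 = 58.6%, Variant 1 4/5 = 80.0% → Variant 1
Mobile: the carousel ad 82/339 = 24.2%, Variant 1 26/240 = 10.8% → the carousel ad
Overall: the carousel ad 151/471 = 32.1%, Variant 1 53/283 = 18.7% → the carousel ad
Neither sweeps: the carousel ad wins 1 of 3 groups, Variant 1 wins 2. The carousel ad wins overall but not every group — no Simpson reversal.

No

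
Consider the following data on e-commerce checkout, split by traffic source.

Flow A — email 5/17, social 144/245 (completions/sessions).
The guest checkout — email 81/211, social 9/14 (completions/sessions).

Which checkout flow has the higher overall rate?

Flow A

Email: Flow A 5/17 = 29.4%, the guest checkout 81/211 = 38.4% → the guest checkout
Social: Flow A 144/245 = 58.8%, the guest checkout 9/14 = 64.3% → the guest checkout
Overall: Flow A 149/262 = 56.9%, the guest checkout 90/225 = 40.0% → Flow A
(The guest checkout wins every traffic group but Flow A wins overall — the guest checkout's sessions skew toward the low-rate email group.)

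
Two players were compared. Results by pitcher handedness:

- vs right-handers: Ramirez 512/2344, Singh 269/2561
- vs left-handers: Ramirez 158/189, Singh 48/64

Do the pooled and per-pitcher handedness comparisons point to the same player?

Vs right-handers: Ramirez 512/2344 = 21.8%, Singh 269/2561 = 10.5% → Ramirez
Vs left-handers: Ramirez 158/189 = 83.6%, Singh 48/64 = 75.0% → Ramirez
Overall: Ramirez 670/2533 = 26.5%, Singh 317/2625 = 12.1% → Ramirez
Ramirez wins overall and in every pitcher group — no reversal.

Yes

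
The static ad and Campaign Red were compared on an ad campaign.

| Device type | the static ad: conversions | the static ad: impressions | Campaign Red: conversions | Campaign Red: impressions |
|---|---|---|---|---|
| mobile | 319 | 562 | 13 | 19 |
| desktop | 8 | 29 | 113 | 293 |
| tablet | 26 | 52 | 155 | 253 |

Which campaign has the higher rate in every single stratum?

Mobile: the static ad 319/562 = 56.8%, Campaign Red 13/19 = 68.4% → Campaign Red
Desktop: the static ad 8/29 = 27.6%, Campaign Red 113/293 = 38.6% → Campaign Red
Tablet: the static ad 26/52 = 50.0%, Campaign Red 155/253 = 61.3% → Campaign Red
Campaign Red has the higher rate in all 3 groups.

Campaign Red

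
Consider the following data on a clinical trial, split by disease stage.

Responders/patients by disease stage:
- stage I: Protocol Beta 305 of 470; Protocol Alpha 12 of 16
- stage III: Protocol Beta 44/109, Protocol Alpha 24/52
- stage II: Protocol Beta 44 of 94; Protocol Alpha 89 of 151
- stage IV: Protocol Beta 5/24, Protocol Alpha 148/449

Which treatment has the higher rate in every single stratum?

Stage I: Protocol Beta 305/470 = 64.9%, Protocol Alpha 12/16 = 75.0% → Protocol Alpha
Stage III: Protocol Beta 44/109 = 40.4%, Protocol Alpha 24/52 = 46.2% → Protocol Alpha
Stage II: Protocol Beta 44/94 = 46.8%, Protocol Alpha 89/151 = 58.9% → Protocol Alpha
Stage IV: Protocol Beta 5/24 = 20.8%, Protocol Alpha 148/449 = 33.0% → Protocol Alpha
Protocol Alpha has the higher rate in all 4 groups.

Protocol Alpha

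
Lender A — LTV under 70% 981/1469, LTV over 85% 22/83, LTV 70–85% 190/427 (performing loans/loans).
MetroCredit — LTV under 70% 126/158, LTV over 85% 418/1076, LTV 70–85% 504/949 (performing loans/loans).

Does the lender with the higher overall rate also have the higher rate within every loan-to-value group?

LTV under 70%: Lender A 981/1469 = 66.8%, MetroCredit 126/158 = 79.7% → MetroCredit
LTV over 85%: Lender A 22/83 = 26.5%, MetroCredit 418/1076 = 38.8% → MetroCredit
LTV 70–85%: Lender A 190/427 = 44.5%, MetroCredit 504/949 = 53.1% → MetroCredit
Overall: Lender A 1193/1979 = 60.3%, MetroCredit 1048/2183 = 48.0% → Lender A
MetroCredit wins each loan-to-value group but Lender A wins overall — the comparison reverses. MetroCredit's loans skew toward LTV over 85%, which has a lower base rate.

No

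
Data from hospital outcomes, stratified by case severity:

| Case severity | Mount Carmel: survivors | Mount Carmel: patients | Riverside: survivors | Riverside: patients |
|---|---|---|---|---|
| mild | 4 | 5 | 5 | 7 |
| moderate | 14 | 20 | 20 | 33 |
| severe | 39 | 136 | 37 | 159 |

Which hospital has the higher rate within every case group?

Mount Carmel

Mild: Mount Carmel 4/5 = 80.0%, Riverside 5/7 = 71.4% → Mount Carmel
Moderate: Mount Carmel 14/20 = 70.0%, Riverside 20/33 = 60.6% → Mount Carmel
Severe: Mount Carmel 39/136 = 28.7%, Riverside 37/159 = 23.3% → Mount Carmel
Mount Carmel has the higher rate in all 3 groups.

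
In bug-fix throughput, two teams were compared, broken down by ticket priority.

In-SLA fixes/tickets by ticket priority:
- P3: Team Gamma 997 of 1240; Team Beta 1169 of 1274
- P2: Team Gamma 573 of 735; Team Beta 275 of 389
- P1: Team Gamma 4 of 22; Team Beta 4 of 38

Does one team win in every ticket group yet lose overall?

No

P3: Team Gamma 997/1240 = 80.4%, Team Beta 1169/1274 = 91.8% → Team Beta
P2: Team Gamma 573/735 = 78.0%, Team Beta 275/389 = 70.7% → Team Gamma
P1: Team Gamma 4/22 = 18.2%, Team Beta 4/38 = 10.5% → Team Gamma
Overall: Team Gamma 1574/1997 = 78.8%, Team Beta 1448/1701 = 85.1% → Team Beta
Neither sweeps: Team Gamma wins 2 of 3 groups, Team Beta wins 1. Team Beta wins overall but not every group — no Simpson reversal.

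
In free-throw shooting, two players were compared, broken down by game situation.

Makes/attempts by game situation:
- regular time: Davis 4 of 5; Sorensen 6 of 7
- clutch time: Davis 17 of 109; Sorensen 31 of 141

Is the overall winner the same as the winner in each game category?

Yes

Regular time: Davis 4/5 = 80.0%, Sorensen 6/7 = 85.7% → Sorensen
Clutch time: Davis 17/109 = 15.6%, Sorensen 31/141 = 22.0% → Sorensen
Overall: Davis 21/114 = 18.4%, Sorensen 37/148 = 25.0% → Sorensen
Sorensen wins overall and in every game group — no reversal.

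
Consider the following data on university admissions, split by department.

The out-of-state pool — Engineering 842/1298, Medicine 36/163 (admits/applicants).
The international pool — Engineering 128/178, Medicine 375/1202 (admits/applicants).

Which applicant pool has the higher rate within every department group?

Engineering: the out-of-state pool 842/1298 = 64.9%, the international pool 128/178 = 71.9% → the international pool
Medicine: the out-of-state pool 36/163 = 22.1%, the international pool 375/1202 = 31.2% → the international pool
The international pool has the higher rate in both groups.

the international pool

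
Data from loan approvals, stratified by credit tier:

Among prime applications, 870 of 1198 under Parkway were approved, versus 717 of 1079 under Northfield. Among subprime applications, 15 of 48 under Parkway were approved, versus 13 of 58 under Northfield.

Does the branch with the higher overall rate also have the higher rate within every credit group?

Yes

Prime: Parkway 870/1198 = 72.6%, Northfield 717/1079 = 66.5% → Parkway
Subprime: Parkway 15/48 = 31.2%, Northfield 13/58 = 22.4% → Parkway
Overall: Parkway 885/1246 = 71.0%, Northfield 730/1137 = 64.2% → Parkway
Parkway wins overall and in every credit group — no reversal.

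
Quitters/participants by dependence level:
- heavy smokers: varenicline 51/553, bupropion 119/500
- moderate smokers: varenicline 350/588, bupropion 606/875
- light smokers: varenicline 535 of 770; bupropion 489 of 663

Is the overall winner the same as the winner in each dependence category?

Yes

Heavy smokers: varenicline 51/553 = 9.2%, bupropion 119/500 = 23.8% → bupropion
Moderate smokers: varenicline 350/588 = 59.5%, bupropion 606/875 = 69.3% → bupropion
Light smokers: varenicline 535/770 = 69.5%, bupropion 489/663 = 73.8% → bupropion
Overall: varenicline 936/1911 = 49.0%, bupropion 1214/2038 = 59.6% → bupropion
Bupropion wins overall and in every dependence group — no reversal.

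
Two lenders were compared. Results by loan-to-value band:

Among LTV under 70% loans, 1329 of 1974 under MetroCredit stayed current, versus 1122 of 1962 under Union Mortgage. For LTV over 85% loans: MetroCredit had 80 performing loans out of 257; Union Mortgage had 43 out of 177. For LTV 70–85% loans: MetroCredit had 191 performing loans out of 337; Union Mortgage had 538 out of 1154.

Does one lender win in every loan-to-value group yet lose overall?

No

LTV under 70%: MetroCredit 1329/1974 = 67.3%, Union Mortgage 1122/1962 = 57.2% → MetroCredit
LTV over 85%: MetroCredit 80/257 = 31.1%, Union Mortgage 43/177 = 24.3% → MetroCredit
LTV 70–85%: MetroCredit 191/337 = 56.7%, Union Mortgage 538/1154 = 46.6% → MetroCredit
Overall: MetroCredit 1600/2568 = 62.3%, Union Mortgage 1703/3293 = 51.7% → MetroCredit
MetroCredit wins overall and in every loan-to-value group — no reversal.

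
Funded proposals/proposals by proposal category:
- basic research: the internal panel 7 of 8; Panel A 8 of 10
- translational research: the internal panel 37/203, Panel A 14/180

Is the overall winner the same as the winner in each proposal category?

Yes

Basic research: the internal panel 7/8 = 87.5%, Panel A 8/10 = 80.0% → the internal panel
Translational research: the internal panel 37/203 = 18.2%, Panel A 14/180 = 7.8% → the internal panel
Overall: the internal panel 44/211 = 20.9%, Panel A 22/190 = 11.6% → the internal panel
The internal panel wins overall and in every proposal group — no reversal.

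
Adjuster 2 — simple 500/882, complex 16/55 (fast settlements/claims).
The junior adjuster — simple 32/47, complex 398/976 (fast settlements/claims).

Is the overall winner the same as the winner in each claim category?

No

Simple: Adjuster 2 500/882 = 56.7%, the junior adjuster 32/47 = 68.1% → the junior adjuster
Complex: Adjuster 2 16/55 = 29.1%, the junior adjuster 398/976 = 40.8% → the junior adjuster
Overall: Adjuster 2 516/937 = 55.1%, the junior adjuster 430/1023 = 42.0% → Adjuster 2
The junior adjuster wins each claim group but Adjuster 2 wins overall — the comparison reverses. The junior adjuster's claims skew toward complex, which has a lower base rate.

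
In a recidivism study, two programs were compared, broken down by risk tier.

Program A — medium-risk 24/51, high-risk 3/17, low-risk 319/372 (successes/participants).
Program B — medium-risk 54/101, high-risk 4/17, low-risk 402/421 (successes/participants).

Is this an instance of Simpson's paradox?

Medium-risk: Program A 24/51 = 47.1%, Program B 54/101 = 53.5% → Program B
High-risk: Program A 3/17 = 17.6%, Program B 4/17 = 23.5% → Program B
Low-risk: Program A 319/372 = 85.8%, Program B 402/421 = 95.5% → Program B
Overall: Program A 346/440 = 78.6%, Program B 460/539 = 85.3% → Program B
Program B wins overall and in every risk group — no reversal.

No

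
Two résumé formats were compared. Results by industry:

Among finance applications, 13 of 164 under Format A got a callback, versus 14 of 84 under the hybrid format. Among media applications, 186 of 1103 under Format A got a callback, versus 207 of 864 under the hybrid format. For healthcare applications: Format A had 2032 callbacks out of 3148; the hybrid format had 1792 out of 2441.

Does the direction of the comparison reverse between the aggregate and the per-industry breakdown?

No

Finance: Format A 13/164 = 7.9%, the hybrid format 14/84 = 16.7% → the hybrid format
Media: Format A 186/1103 = 16.9%, the hybrid format 207/864 = 24.0% → the hybrid format
Healthcare: Format A 2032/3148 = 64.5%, the hybrid format 1792/2441 = 73.4% → the hybrid format
Overall: Format A 2231/4415 = 50.5%, the hybrid format 2013/3389 = 59.4% → the hybrid format
The hybrid format wins overall and in every industry group — no reversal.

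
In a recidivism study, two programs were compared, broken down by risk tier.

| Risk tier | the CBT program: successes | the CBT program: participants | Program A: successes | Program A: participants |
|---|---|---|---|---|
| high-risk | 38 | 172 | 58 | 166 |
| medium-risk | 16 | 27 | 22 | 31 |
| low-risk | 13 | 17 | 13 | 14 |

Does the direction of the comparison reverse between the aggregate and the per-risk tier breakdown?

High-risk: the CBT program 38/172 = 22.1%, Program A 58/166 = 34.9% → Program A
Medium-risk: the CBT program 16/27 = 59.3%, Program A 22/31 = 71.0% → Program A
Low-risk: the CBT program 13/17 = 76.5%, Program A 13/14 = 92.9% → Program A
Overall: the CBT program 67/216 = 31.0%, Program A 93/211 = 44.1% → Program A
Program A wins overall and in every risk group — no reversal.

No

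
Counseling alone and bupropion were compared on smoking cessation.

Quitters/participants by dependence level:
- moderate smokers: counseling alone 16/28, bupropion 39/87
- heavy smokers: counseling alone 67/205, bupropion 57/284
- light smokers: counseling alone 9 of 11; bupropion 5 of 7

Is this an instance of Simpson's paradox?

Moderate smokers: counseling alone 16/28 = 57.1%, bupropion 39/87 = 44.8% → counseling alone
Heavy smokers: counseling alone 67/205 = 32.7%, bupropion 57/284 = 20.1% → counseling alone
Light smokers: counseling alone 9/11 = 81.8%, bupropion 5/7 = 71.4% → counseling alone
Overall: counseling alone 92/244 = 37.7%, bupropion 101/378 = 26.7% → counseling alone
Counseling alone wins overall and in every dependence group — no reversal.

No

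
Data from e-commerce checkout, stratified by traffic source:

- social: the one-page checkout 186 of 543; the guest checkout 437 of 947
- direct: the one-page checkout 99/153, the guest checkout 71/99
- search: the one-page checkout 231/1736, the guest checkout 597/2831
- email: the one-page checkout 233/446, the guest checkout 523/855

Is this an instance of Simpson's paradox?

Social: the one-page checkout 186/543 = 34.3%, the guest checkout 437/947 = 46.1% → the guest checkout
Direct: the one-page checkout 99/153 = 64.7%, the guest checkout 71/99 = 71.7% → the guest checkout
Search: the one-page checkout 231/1736 = 13.3%, the guest checkout 597/2831 = 21.1% → the guest checkout
Email: the one-page checkout 233/446 = 52.2%, the guest checkout 523/855 = 61.2% → the guest checkout
Overall: the one-page checkout 749/2878 = 26.0%, the guest checkout 1628/4732 = 34.4% → the guest checkout
The guest checkout wins overall and in every traffic group — no reversal.

No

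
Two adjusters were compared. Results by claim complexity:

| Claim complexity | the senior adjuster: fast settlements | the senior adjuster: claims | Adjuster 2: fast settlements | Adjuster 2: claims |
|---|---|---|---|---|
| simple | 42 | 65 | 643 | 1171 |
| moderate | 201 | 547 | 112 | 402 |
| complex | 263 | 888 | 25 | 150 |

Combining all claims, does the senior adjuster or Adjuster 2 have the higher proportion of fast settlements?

Adjuster 2

Simple: the senior adjuster 42/65 = 64.6%, Adjuster 2 643/1171 = 54.9% → the senior adjuster
Moderate: the senior adjuster 201/547 = 36.7%, Adjuster 2 112/402 = 27.9% → the senior adjuster
Complex: the senior adjuster 263/888 = 29.6%, Adjuster 2 25/150 = 16.7% → the senior adjuster
Overall: the senior adjuster 506/1500 = 33.7%, Adjuster 2 780/1723 = 45.3% → Adjuster 2
(The senior adjuster wins every claim group but Adjuster 2 wins overall — the senior adjuster's claims skew toward the low-rate complex group.)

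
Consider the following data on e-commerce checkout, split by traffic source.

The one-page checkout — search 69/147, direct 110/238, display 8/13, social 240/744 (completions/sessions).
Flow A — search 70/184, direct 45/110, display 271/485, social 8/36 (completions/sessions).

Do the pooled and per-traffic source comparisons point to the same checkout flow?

No

Search: the one-page checkout 69/147 = 46.9%, Flow A 70/184 = 38.0% → the one-page checkout
Direct: the one-page checkout 110/238 = 46.2%, Flow A 45/110 = 40.9% → the one-page checkout
Display: the one-page checkout 8/13 = 61.5%, Flow A 271/485 = 55.9% → the one-page checkout
Social: the one-page checkout 240/744 = 32.3%, Flow A 8/36 = 22.2% → the one-page checkout
Overall: the one-page checkout 427/1142 = 37.4%, Flow A 394/815 = 48.3% → Flow A
The one-page checkout wins each traffic group but Flow A wins overall — the comparison reverses. The one-page checkout's sessions skew toward social, which has a lower base rate.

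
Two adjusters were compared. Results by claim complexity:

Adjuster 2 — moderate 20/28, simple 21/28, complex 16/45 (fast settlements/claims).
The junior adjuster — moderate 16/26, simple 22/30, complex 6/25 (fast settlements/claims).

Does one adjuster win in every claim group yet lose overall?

No

Moderate: Adjuster 2 20/28 = 71.4%, the junior adjuster 16/26 = 61.5% → Adjuster 2
Simple: Adjuster 2 21/28 = 75.0%, the junior adjuster 22/30 = 73.3% → Adjuster 2
Complex: Adjuster 2 16/45 = 35.6%, the junior adjuster 6/25 = 24.0% → Adjuster 2
Overall: Adjuster 2 57/101 = 56.4%, the junior adjuster 44/81 = 54.3% → Adjuster 2
Adjuster 2 wins overall and in every claim group — no reversal.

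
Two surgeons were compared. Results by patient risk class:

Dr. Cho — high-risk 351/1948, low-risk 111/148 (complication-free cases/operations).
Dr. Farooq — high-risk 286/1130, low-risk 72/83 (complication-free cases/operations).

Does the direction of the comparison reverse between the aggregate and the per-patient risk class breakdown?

High-risk: Dr. Cho 351/1948 = 18.0%, Dr. Farooq 286/1130 = 25.3% → Dr. Farooq
Low-risk: Dr. Cho 111/148 = 75.0%, Dr. Farooq 72/83 = 86.7% → Dr. Farooq
Overall: Dr. Cho 462/2096 = 22.0%, Dr. Farooq 358/1213 = 29.5% → Dr. Farooq
Dr. Farooq wins overall and in every patient risk group — no reversal.

No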